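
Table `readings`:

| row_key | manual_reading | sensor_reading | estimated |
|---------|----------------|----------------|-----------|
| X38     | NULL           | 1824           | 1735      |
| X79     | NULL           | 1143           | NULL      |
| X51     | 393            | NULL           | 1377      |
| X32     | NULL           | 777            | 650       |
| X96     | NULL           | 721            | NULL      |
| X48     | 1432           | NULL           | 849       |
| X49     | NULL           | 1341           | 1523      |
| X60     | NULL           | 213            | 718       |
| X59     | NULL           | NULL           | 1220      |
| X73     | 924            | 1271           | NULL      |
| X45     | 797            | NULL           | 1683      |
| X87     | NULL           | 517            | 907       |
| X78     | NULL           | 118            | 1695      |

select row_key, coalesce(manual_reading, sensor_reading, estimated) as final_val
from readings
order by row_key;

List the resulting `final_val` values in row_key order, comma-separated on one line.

row_key=X32: manual_reading=NULL, sensor_reading=777 → 777
row_key=X38: manual_reading=NULL, sensor_reading=1824 → 1824
row_key=X45: manual_reading=797 → 797
row_key=X48: manual_reading=1432 → 1432
row_key=X49: manual_reading=NULL, sensor_reading=1341 → 1341
row_key=X51: manual_reading=393 → 393
row_key=X59: manual_reading=NULL, sensor_reading=NULL, estimated=1220 → 1220
row_key=X60: manual_reading=NULL, sensor_reading=213 → 213
row_key=X73: manual_reading=924 → 924
row_key=X78: manual_reading=NULL, sensor_reading=118 → 118
row_key=X79: manual_reading=NULL, sensor_reading=1143 → 1143
row_key=X87: manual_reading=NULL, sensor_reading=517 → 517
row_key=X96: manual_reading=NULL, sensor_reading=721 → 721

777, 1824, 797, 1432, 1341, 393, 1220, 213, 924, 118, 1143, 517, 721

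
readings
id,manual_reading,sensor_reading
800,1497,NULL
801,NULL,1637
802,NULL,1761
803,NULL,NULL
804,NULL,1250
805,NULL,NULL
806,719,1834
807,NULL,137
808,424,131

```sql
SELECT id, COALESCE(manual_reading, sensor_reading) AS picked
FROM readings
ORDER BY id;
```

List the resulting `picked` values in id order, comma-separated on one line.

1497, 1637, 1761, NULL, 1250, NULL, 719, 137, 424

id=800: manual_reading=1497 → 1497
id=801: manual_reading=NULL, sensor_reading=1637 → 1637
id=802: manual_reading=NULL, sensor_reading=1761 → 1761
id=803: manual_reading=NULL, sensor_reading=NULL (all NULL) → NULL
id=804: manual_reading=NULL, sensor_reading=1250 → 1250
id=805: manual_reading=NULL, sensor_reading=NULL (all NULL) → NULL
id=806: manual_reading=719 → 719
id=807: manual_reading=NULL, sensor_reading=137 → 137
id=808: manual_reading=424 → 424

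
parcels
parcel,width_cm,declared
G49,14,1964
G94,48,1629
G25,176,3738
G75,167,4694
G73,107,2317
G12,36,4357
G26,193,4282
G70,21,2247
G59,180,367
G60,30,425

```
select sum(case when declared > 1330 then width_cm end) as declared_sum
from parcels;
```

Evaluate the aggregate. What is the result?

parcel=G49: ✓ → 14
parcel=G94: ✓ → 48
parcel=G25: ✓ → 176
parcel=G75: ✓ → 167
parcel=G73: ✓ → 107
parcel=G12: ✓ → 36
parcel=G26: ✓ → 193
parcel=G70: ✓ → 21
parcel=G59: ✗
parcel=G60: ✗
declared_sum = 14 + 48 + 176 + 167 + 107 + 36 + 193 + 21 = 762

762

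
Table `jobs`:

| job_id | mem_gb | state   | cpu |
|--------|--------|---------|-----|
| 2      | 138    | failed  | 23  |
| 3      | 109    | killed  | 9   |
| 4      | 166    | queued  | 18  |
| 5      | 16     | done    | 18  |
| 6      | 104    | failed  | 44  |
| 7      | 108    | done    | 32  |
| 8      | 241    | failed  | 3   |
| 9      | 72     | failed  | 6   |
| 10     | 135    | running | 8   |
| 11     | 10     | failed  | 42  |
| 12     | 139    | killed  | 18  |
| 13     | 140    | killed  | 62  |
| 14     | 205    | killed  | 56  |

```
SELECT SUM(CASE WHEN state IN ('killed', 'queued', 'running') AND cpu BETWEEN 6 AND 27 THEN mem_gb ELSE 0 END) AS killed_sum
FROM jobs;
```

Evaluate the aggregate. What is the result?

549

job_id=2: ✗
job_id=3: ✓ → 109
job_id=4: ✓ → 166
job_id=5: ✗
job_id=6: ✗
job_id=7: ✗
job_id=8: ✗
job_id=9: ✗
job_id=10: ✓ → 135
job_id=11: ✗
job_id=12: ✓ → 139
job_id=13: ✗
job_id=14: ✗
killed_sum = 109 + 166 + 135 + 139 = 549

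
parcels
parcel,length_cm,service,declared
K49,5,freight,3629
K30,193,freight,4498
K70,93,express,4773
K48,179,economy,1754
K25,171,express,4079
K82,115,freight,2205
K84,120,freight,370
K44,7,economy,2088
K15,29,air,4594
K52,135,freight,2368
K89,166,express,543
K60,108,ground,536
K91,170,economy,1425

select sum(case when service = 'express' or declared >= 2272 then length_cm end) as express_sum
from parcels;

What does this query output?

parcel=K49: ✓ → 5
parcel=K30: ✓ → 193
parcel=K70: ✓ → 93
parcel=K48: ✗
parcel=K25: ✓ → 171
parcel=K82: ✗
parcel=K84: ✗
parcel=K44: ✗
parcel=K15: ✓ → 29
parcel=K52: ✓ → 135
parcel=K89: ✓ → 166
parcel=K60: ✗
parcel=K91: ✗
express_sum = 5 + 193 + 93 + 171 + 29 + 135 + 166 = 792

792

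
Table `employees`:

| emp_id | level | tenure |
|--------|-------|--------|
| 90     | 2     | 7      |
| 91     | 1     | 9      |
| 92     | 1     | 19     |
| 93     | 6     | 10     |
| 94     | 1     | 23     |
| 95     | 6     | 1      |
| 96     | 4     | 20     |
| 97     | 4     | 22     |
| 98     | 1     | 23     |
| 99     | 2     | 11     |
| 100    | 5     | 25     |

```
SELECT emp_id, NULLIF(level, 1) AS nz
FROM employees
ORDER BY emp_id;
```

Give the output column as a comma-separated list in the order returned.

emp_id=90: level=2 vs 1: differ → 2
emp_id=91: level=1 vs 1: equal → NULL
emp_id=92: level=1 vs 1: equal → NULL
emp_id=93: level=6 vs 1: differ → 6
emp_id=94: level=1 vs 1: equal → NULL
emp_id=95: level=6 vs 1: differ → 6
emp_id=96: level=4 vs 1: differ → 4
emp_id=97: level=4 vs 1: differ → 4
emp_id=98: level=1 vs 1: equal → NULL
emp_id=99: level=2 vs 1: differ → 2
emp_id=100: level=5 vs 1: differ → 5

2, NULL, NULL, 6, NULL, 6, 4, 4, NULL, 2, 5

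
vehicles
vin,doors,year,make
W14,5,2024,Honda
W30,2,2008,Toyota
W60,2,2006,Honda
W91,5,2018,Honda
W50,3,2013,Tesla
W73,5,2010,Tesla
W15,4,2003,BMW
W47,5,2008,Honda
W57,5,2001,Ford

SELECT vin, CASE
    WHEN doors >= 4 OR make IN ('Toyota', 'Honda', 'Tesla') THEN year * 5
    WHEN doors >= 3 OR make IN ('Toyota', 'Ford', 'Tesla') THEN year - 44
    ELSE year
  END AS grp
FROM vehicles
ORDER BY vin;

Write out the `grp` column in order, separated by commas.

10120, 10015, 10040, 10040, 10065, 10005, 10030, 10050, 10090

vin=W14: doors >= 4 OR make IN ('Toyota', 'Honda', 'Tesla') → 10120
vin=W15: doors >= 4 OR make IN ('Toyota', 'Honda', 'Tesla') → 10015
vin=W30: doors >= 4 OR make IN ('Toyota', 'Honda', 'Tesla') → 10040
vin=W47: doors >= 4 OR make IN ('Toyota', 'Honda', 'Tesla') → 10040
vin=W50: doors >= 4 OR make IN ('Toyota', 'Honda', 'Tesla') → 10065
vin=W57: doors >= 4 OR make IN ('Toyota', 'Honda', 'Tesla') → 10005
vin=W60: doors >= 4 OR make IN ('Toyota', 'Honda', 'Tesla') → 10030
vin=W73: doors >= 4 OR make IN ('Toyota', 'Honda', 'Tesla') → 10050
vin=W91: doors >= 4 OR make IN ('Toyota', 'Honda', 'Tesla') → 10090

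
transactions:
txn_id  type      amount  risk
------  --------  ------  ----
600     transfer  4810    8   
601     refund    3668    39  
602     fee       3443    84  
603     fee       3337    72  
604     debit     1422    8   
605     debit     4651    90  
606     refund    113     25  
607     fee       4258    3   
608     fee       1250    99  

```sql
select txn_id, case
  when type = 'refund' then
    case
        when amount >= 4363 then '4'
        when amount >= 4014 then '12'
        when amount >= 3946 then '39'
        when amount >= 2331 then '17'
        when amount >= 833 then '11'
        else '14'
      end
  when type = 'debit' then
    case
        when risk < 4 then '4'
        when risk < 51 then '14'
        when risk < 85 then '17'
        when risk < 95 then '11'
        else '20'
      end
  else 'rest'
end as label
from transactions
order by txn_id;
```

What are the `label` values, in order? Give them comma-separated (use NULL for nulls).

rest, 17, rest, rest, 14, 11, 14, rest, rest

txn_id=600: type='transfer' → outer ELSE → rest
txn_id=601: type='refund' → inner[amount >= 2331] → 17
txn_id=602: type='fee' → outer ELSE → rest
txn_id=603: type='fee' → outer ELSE → rest
txn_id=604: type='debit' → inner[risk < 51] → 14
txn_id=605: type='debit' → inner[risk < 95] → 11
txn_id=606: type='refund' → inner[ELSE] → 14
txn_id=607: type='fee' → outer ELSE → rest
txn_id=608: type='fee' → outer ELSE → rest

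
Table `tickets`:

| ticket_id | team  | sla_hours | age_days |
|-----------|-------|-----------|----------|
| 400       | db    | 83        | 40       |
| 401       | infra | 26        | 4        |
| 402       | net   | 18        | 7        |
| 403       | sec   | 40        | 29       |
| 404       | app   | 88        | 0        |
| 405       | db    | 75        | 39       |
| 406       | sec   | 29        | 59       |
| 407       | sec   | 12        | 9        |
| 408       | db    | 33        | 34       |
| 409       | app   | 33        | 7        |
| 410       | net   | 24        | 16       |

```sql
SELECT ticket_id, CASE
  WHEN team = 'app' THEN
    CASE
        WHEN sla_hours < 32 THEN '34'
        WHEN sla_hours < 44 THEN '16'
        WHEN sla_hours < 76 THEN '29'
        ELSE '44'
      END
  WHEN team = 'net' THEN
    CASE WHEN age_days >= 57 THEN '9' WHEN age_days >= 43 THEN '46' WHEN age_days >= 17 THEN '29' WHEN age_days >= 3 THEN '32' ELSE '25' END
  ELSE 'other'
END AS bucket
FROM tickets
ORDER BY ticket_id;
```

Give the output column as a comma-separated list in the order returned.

ticket_id=400: team='db' → outer ELSE → other
ticket_id=401: team='infra' → outer ELSE → other
ticket_id=402: team='net' → inner[age_days >= 3] → 32
ticket_id=403: team='sec' → outer ELSE → other
ticket_id=404: team='app' → inner[ELSE] → 44
ticket_id=405: team='db' → outer ELSE → other
ticket_id=406: team='sec' → outer ELSE → other
ticket_id=407: team='sec' → outer ELSE → other
ticket_id=408: team='db' → outer ELSE → other
ticket_id=409: team='app' → inner[sla_hours < 44] → 16
ticket_id=410: team='net' → inner[age_days >= 3] → 32

other, other, 32, other, 44, other, other, other, other, 16, 32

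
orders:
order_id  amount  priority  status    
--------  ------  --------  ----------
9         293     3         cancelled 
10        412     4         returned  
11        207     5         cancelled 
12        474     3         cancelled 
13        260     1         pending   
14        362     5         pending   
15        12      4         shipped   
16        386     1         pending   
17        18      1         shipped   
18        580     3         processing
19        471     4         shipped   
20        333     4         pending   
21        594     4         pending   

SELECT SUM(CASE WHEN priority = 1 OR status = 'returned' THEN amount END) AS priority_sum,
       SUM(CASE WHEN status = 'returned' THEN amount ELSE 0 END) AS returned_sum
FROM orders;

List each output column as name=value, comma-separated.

[priority_sum: priority = 1 OR status = 'returned']
order_id=9: ✗
order_id=10: ✓ → 412
order_id=11: ✗
order_id=12: ✗
order_id=13: ✓ → 260
order_id=14: ✗
order_id=15: ✗
order_id=16: ✓ → 386
order_id=17: ✓ → 18
order_id=18: ✗
order_id=19: ✗
order_id=20: ✗
order_id=21: ✗
priority_sum = 412 + 260 + 386 + 18 = 1076
—
[returned_sum: status = 'returned']
order_id=9: ✗
order_id=10: ✓ → 412
order_id=11: ✗
order_id=12: ✗
order_id=13: ✗
order_id=14: ✗
order_id=15: ✗
order_id=16: ✗
order_id=17: ✗
order_id=18: ✗
order_id=19: ✗
order_id=20: ✗
order_id=21: ✗
returned_sum = 412

priority_sum=1076, returned_sum=412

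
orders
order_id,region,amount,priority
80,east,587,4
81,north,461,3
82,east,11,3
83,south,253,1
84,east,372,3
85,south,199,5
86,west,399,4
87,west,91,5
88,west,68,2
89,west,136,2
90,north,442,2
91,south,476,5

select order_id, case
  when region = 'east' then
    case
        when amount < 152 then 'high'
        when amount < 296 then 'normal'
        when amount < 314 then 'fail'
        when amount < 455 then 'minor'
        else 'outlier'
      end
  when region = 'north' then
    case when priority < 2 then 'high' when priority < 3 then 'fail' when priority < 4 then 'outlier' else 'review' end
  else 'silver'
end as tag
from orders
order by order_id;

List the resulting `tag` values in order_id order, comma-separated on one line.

order_id=80: region='east' → inner[ELSE] → outlier
order_id=81: region='north' → inner[priority < 4] → outlier
order_id=82: region='east' → inner[amount < 152] → high
order_id=83: region='south' → outer ELSE → silver
order_id=84: region='east' → inner[amount < 455] → minor
order_id=85: region='south' → outer ELSE → silver
order_id=86: region='west' → outer ELSE → silver
order_id=87: region='west' → outer ELSE → silver
order_id=88: region='west' → outer ELSE → silver
order_id=89: region='west' → outer ELSE → silver
order_id=90: region='north' → inner[priority < 3] → fail
order_id=91: region='south' → outer ELSE → silver

outlier, outlier, high, silver, minor, silver, silver, silver, silver, silver, fail, silver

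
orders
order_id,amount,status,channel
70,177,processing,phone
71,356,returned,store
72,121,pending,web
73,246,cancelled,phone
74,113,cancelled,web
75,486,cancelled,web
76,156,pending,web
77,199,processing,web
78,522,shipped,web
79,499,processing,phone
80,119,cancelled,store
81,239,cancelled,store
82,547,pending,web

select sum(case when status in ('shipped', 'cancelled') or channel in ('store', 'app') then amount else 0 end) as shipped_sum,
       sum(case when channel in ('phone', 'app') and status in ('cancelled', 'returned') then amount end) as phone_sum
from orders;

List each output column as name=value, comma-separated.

[shipped_sum: status in ('shipped', 'cancelled') or channel in ('store', 'app')]
order_id=70: ✗
order_id=71: ✓ → 356
order_id=72: ✗
order_id=73: ✓ → 246
order_id=74: ✓ → 113
order_id=75: ✓ → 486
order_id=76: ✗
order_id=77: ✗
order_id=78: ✓ → 522
order_id=79: ✗
order_id=80: ✓ → 119
order_id=81: ✓ → 239
order_id=82: ✗
shipped_sum = 356 + 246 + 113 + 486 + 522 + 119 + 239 = 2081
—
[phone_sum: channel in ('phone', 'app') and status in ('cancelled', 'returned')]
order_id=70: ✗
order_id=71: ✗
order_id=72: ✗
order_id=73: ✓ → 246
order_id=74: ✗
order_id=75: ✗
order_id=76: ✗
order_id=77: ✗
order_id=78: ✗
order_id=79: ✗
order_id=80: ✗
order_id=81: ✗
order_id=82: ✗
phone_sum = 246

shipped_sum=2081, phone_sum=246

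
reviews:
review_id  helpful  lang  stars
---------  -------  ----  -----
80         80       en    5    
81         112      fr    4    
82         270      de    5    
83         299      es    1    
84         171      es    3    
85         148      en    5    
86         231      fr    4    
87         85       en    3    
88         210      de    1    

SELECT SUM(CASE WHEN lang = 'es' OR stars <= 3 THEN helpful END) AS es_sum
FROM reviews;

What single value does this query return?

765

review_id=80: ✗
review_id=81: ✗
review_id=82: ✗
review_id=83: ✓ → 299
review_id=84: ✓ → 171
review_id=85: ✗
review_id=86: ✗
review_id=87: ✓ → 85
review_id=88: ✓ → 210
es_sum = 299 + 171 + 85 + 210 = 765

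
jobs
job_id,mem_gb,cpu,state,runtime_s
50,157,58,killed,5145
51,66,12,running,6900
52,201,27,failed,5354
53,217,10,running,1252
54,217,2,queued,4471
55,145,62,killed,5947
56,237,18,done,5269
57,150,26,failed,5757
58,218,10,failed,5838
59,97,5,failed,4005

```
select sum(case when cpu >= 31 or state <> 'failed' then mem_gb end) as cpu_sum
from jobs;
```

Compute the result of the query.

1039

job_id=50: ✓ → 157
job_id=51: ✓ → 66
job_id=52: ✗
job_id=53: ✓ → 217
job_id=54: ✓ → 217
job_id=55: ✓ → 145
job_id=56: ✓ → 237
job_id=57: ✗
job_id=58: ✗
job_id=59: ✗
cpu_sum = 157 + 66 + 217 + 217 + 145 + 237 = 1039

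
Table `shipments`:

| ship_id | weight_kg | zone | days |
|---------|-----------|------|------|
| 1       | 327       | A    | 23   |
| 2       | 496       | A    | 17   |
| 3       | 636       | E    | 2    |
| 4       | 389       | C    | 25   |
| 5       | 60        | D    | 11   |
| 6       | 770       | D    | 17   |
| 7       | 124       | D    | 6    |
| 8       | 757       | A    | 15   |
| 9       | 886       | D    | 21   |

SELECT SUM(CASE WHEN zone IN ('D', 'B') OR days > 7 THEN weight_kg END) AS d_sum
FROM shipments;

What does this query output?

ship_id=1: ✓ → 327
ship_id=2: ✓ → 496
ship_id=3: ✗
ship_id=4: ✓ → 389
ship_id=5: ✓ → 60
ship_id=6: ✓ → 770
ship_id=7: ✓ → 124
ship_id=8: ✓ → 757
ship_id=9: ✓ → 886
d_sum = 327 + 496 + 389 + 60 + 770 + 124 + 757 + 886 = 3809

3809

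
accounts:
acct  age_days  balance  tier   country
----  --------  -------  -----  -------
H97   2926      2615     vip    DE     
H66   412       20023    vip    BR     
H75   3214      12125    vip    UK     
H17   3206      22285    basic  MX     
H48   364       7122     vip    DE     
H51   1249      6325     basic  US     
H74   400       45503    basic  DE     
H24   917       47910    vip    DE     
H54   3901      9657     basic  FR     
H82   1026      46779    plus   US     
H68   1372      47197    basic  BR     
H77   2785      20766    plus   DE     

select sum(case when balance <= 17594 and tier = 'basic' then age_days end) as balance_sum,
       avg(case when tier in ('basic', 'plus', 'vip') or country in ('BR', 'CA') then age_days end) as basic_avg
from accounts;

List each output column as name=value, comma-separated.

balance_sum=5150, basic_avg=1814.3333333333

[balance_sum: balance <= 17594 and tier = 'basic']
acct=H97: ✗
acct=H66: ✗
acct=H75: ✗
acct=H17: ✗
acct=H48: ✗
acct=H51: ✓ → 1249
acct=H74: ✗
acct=H24: ✗
acct=H54: ✓ → 3901
acct=H82: ✗
acct=H68: ✗
acct=H77: ✗
balance_sum = 1249 + 3901 = 5150
—
[basic_avg: tier in ('basic', 'plus', 'vip') or country in ('BR', 'CA')]
acct=H97: ✓ → 2926
acct=H66: ✓ → 412
acct=H75: ✓ → 3214
acct=H17: ✓ → 3206
acct=H48: ✓ → 364
acct=H51: ✓ → 1249
acct=H74: ✓ → 400
acct=H24: ✓ → 917
acct=H54: ✓ → 3901
acct=H82: ✓ → 1026
acct=H68: ✓ → 1372
acct=H77: ✓ → 2785
basic_avg = (2926 + 412 + 3214 + 3206 + 364 + 1249 + 400 + 917 + 3901 + 1026 + 1372 + 2785) / 12 = 1814.3333333333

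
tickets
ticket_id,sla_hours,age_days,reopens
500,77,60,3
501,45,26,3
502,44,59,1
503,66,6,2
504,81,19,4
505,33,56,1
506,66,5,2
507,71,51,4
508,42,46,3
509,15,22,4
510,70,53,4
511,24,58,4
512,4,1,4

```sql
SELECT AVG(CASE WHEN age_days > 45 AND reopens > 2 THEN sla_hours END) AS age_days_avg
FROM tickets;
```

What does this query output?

ticket_id=500: ✓ → 77
ticket_id=501: ✗
ticket_id=502: ✗
ticket_id=503: ✗
ticket_id=504: ✗
ticket_id=505: ✗
ticket_id=506: ✗
ticket_id=507: ✓ → 71
ticket_id=508: ✓ → 42
ticket_id=509: ✗
ticket_id=510: ✓ → 70
ticket_id=511: ✓ → 24
ticket_id=512: ✗
age_days_avg = (77 + 71 + 42 + 70 + 24) / 5 = 56.8

56.8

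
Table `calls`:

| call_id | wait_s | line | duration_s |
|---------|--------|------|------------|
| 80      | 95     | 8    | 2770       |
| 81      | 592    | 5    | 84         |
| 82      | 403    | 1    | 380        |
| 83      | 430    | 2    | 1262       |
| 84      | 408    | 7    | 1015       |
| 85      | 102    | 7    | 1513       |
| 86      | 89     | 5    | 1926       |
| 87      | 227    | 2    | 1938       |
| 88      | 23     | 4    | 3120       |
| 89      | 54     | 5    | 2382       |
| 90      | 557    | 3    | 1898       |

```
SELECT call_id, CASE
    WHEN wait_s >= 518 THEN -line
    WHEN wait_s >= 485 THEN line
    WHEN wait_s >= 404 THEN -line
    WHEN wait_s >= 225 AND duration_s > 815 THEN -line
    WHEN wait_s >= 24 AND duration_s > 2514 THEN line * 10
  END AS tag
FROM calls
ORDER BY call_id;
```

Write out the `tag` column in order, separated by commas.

call_id=80: wait_s >= 24 AND duration_s > 2514 → 80
call_id=81: wait_s >= 518 → -5
call_id=82: (no match → NULL) → NULL
call_id=83: wait_s >= 404 → -2
call_id=84: wait_s >= 404 → -7
call_id=85: (no match → NULL) → NULL
call_id=86: (no match → NULL) → NULL
call_id=87: wait_s >= 225 AND duration_s > 815 → -2
call_id=88: (no match → NULL) → NULL
call_id=89: (no match → NULL) → NULL
call_id=90: wait_s >= 518 → -3

80, -5, NULL, -2, -7, NULL, NULL, -2, NULL, NULL, -3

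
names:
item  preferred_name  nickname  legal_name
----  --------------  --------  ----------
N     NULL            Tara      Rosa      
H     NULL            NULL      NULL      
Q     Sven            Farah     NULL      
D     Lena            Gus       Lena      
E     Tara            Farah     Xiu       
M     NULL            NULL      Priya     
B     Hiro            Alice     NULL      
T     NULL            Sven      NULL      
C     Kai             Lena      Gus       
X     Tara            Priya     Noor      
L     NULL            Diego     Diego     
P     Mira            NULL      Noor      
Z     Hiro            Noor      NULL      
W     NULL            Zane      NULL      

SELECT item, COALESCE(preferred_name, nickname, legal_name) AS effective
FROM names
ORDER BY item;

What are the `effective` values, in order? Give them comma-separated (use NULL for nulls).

item=B: preferred_name=Hiro → Hiro
item=C: preferred_name=Kai → Kai
item=D: preferred_name=Lena → Lena
item=E: preferred_name=Tara → Tara
item=H: preferred_name=NULL, nickname=NULL, legal_name=NULL (all NULL) → NULL
item=L: preferred_name=NULL, nickname=Diego → Diego
item=M: preferred_name=NULL, nickname=NULL, legal_name=Priya → Priya
item=N: preferred_name=NULL, nickname=Tara → Tara
item=P: preferred_name=Mira → Mira
item=Q: preferred_name=Sven → Sven
item=T: preferred_name=NULL, nickname=Sven → Sven
item=W: preferred_name=NULL, nickname=Zane → Zane
item=X: preferred_name=Tara → Tara
item=Z: preferred_name=Hiro → Hiro

Hiro, Kai, Lena, Tara, NULL, Diego, Priya, Tara, Mira, Sven, Sven, Zane, Tara, Hiro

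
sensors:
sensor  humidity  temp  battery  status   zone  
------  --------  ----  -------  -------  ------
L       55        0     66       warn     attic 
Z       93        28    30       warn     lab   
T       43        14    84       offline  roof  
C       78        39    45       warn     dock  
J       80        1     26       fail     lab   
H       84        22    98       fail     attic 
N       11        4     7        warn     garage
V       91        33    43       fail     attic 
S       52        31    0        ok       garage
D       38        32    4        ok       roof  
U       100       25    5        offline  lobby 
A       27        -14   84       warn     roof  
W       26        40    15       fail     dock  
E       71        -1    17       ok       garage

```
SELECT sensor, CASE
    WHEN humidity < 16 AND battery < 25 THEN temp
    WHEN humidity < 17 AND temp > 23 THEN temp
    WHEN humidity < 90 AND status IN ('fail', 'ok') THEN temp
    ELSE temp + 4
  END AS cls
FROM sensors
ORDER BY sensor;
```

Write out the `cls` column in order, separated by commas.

-10, 43, 32, -1, 22, 1, 4, 4, 31, 18, 29, 37, 40, 32

sensor=A: ELSE → -10
sensor=C: ELSE → 43
sensor=D: humidity < 90 AND status IN ('fail', 'ok') → 32
sensor=E: humidity < 90 AND status IN ('fail', 'ok') → -1
sensor=H: humidity < 90 AND status IN ('fail', 'ok') → 22
sensor=J: humidity < 90 AND status IN ('fail', 'ok') → 1
sensor=L: ELSE → 4
sensor=N: humidity < 16 AND battery < 25 → 4
sensor=S: humidity < 90 AND status IN ('fail', 'ok') → 31
sensor=T: ELSE → 18
sensor=U: ELSE → 29
sensor=V: ELSE → 37
sensor=W: humidity < 90 AND status IN ('fail', 'ok') → 40
sensor=Z: ELSE → 32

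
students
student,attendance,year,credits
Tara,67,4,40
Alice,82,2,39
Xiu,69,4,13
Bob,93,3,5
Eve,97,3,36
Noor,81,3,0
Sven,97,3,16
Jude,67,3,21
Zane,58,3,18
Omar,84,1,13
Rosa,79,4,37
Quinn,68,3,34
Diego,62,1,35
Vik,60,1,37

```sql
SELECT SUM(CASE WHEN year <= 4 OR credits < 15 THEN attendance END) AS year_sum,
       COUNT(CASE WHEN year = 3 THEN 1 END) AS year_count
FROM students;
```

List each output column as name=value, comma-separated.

[year_sum: year <= 4 OR credits < 15]
student=Tara: ✓ → 67
student=Alice: ✓ → 82
student=Xiu: ✓ → 69
student=Bob: ✓ → 93
student=Eve: ✓ → 97
student=Noor: ✓ → 81
student=Sven: ✓ → 97
student=Jude: ✓ → 67
student=Zane: ✓ → 58
student=Omar: ✓ → 84
student=Rosa: ✓ → 79
student=Quinn: ✓ → 68
student=Diego: ✓ → 62
student=Vik: ✓ → 60
year_sum = 67 + 82 + 69 + 93 + 97 + 81 + 97 + 67 + 58 + 84 + 79 + 68 + 62 + 60 = 1064
—
[year_count: year = 3]
student=Tara: ✗
student=Alice: ✗
student=Xiu: ✗
student=Bob: ✓ → 1
student=Eve: ✓ → 1
student=Noor: ✓ → 1
student=Sven: ✓ → 1
student=Jude: ✓ → 1
student=Zane: ✓ → 1
student=Omar: ✗
student=Rosa: ✗
student=Quinn: ✓ → 1
student=Diego: ✗
student=Vik: ✗
year_count = COUNT(1, 1, 1, 1, 1, 1, 1) = 7

year_sum=1064, year_count=7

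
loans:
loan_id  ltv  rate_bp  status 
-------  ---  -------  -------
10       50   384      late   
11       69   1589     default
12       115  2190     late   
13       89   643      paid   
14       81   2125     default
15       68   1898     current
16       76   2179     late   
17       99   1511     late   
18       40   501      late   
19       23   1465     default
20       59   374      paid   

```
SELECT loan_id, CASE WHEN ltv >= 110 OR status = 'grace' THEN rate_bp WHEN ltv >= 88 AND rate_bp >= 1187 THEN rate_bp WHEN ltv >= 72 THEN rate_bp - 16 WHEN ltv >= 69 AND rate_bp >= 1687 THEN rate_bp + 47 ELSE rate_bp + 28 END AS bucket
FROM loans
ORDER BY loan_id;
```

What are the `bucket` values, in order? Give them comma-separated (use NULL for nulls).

loan_id=10: ELSE → 412
loan_id=11: ELSE → 1617
loan_id=12: ltv >= 110 OR status = 'grace' → 2190
loan_id=13: ltv >= 72 → 627
loan_id=14: ltv >= 72 → 2109
loan_id=15: ELSE → 1926
loan_id=16: ltv >= 72 → 2163
loan_id=17: ltv >= 88 AND rate_bp >= 1187 → 1511
loan_id=18: ELSE → 529
loan_id=19: ELSE → 1493
loan_id=20: ELSE → 402

412, 1617, 2190, 627, 2109, 1926, 2163, 1511, 529, 1493, 402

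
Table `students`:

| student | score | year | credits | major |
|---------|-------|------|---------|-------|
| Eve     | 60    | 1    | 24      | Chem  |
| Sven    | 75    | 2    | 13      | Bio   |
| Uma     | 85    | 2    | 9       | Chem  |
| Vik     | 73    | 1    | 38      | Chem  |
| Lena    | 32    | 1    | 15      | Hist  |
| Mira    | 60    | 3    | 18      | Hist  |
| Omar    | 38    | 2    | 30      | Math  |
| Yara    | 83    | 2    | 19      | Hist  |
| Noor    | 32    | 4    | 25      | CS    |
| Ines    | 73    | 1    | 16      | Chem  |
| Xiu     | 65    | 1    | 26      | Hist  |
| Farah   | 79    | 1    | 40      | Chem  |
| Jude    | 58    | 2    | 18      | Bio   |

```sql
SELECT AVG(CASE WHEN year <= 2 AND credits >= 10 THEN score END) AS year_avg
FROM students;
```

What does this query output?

63.6

student=Eve: ✓ → 60
student=Sven: ✓ → 75
student=Uma: ✗
student=Vik: ✓ → 73
student=Lena: ✓ → 32
student=Mira: ✗
student=Omar: ✓ → 38
student=Yara: ✓ → 83
student=Noor: ✗
student=Ines: ✓ → 73
student=Xiu: ✓ → 65
student=Farah: ✓ → 79
student=Jude: ✓ → 58
year_avg = (60 + 75 + 73 + 32 + 38 + 83 + 73 + 65 + 79 + 58) / 10 = 63.6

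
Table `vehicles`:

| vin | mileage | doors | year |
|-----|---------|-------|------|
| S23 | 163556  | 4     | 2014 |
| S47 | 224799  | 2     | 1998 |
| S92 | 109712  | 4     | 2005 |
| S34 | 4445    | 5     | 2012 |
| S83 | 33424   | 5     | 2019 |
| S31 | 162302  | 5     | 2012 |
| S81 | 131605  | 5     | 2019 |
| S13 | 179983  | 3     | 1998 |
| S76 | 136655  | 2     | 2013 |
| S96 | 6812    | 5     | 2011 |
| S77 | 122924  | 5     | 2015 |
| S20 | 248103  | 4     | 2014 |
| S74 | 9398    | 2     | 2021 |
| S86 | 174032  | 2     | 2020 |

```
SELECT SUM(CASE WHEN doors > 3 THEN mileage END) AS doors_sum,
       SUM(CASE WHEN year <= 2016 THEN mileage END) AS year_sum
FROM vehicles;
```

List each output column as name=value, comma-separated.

[doors_sum: doors > 3]
vin=S23: ✓ → 163556
vin=S47: ✗
vin=S92: ✓ → 109712
vin=S34: ✓ → 4445
vin=S83: ✓ → 33424
vin=S31: ✓ → 162302
vin=S81: ✓ → 131605
vin=S13: ✗
vin=S76: ✗
vin=S96: ✓ → 6812
vin=S77: ✓ → 122924
vin=S20: ✓ → 248103
vin=S74: ✗
vin=S86: ✗
doors_sum = 163556 + 109712 + 4445 + 33424 + 162302 + 131605 + 6812 + 122924 + 248103 = 982883
—
[year_sum: year <= 2016]
vin=S23: ✓ → 163556
vin=S47: ✓ → 224799
vin=S92: ✓ → 109712
vin=S34: ✓ → 4445
vin=S83: ✗
vin=S31: ✓ → 162302
vin=S81: ✗
vin=S13: ✓ → 179983
vin=S76: ✓ → 136655
vin=S96: ✓ → 6812
vin=S77: ✓ → 122924
vin=S20: ✓ → 248103
vin=S74: ✗
vin=S86: ✗
year_sum = 163556 + 224799 + 109712 + 4445 + 162302 + 179983 + 136655 + 6812 + 122924 + 248103 = 1359291

doors_sum=982883, year_sum=1359291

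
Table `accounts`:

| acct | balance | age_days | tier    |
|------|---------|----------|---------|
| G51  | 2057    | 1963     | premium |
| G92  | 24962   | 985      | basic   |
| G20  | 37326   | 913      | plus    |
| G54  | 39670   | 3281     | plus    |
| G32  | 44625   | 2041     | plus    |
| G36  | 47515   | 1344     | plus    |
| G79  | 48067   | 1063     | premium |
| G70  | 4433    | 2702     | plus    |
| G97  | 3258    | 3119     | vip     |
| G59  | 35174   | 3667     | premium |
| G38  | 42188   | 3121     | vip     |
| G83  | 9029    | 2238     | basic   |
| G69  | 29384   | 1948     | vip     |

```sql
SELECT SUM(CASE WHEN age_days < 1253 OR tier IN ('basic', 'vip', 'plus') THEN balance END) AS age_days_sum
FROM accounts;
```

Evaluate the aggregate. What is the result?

acct=G51: ✗
acct=G92: ✓ → 24962
acct=G20: ✓ → 37326
acct=G54: ✓ → 39670
acct=G32: ✓ → 44625
acct=G36: ✓ → 47515
acct=G79: ✓ → 48067
acct=G70: ✓ → 4433
acct=G97: ✓ → 3258
acct=G59: ✗
acct=G38: ✓ → 42188
acct=G83: ✓ → 9029
acct=G69: ✓ → 29384
age_days_sum = 24962 + 37326 + 39670 + 44625 + 47515 + 48067 + 4433 + 3258 + 42188 + 9029 + 29384 = 330457

330457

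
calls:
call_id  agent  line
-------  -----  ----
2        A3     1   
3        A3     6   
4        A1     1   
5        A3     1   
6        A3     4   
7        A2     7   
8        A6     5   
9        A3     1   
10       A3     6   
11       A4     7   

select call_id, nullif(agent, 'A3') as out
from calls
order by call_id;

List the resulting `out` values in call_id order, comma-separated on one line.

NULL, NULL, A1, NULL, NULL, A2, A6, NULL, NULL, A4

call_id=2: agent=A3 vs A3: equal → NULL
call_id=3: agent=A3 vs A3: equal → NULL
call_id=4: agent=A1 vs A3: differ → A1
call_id=5: agent=A3 vs A3: equal → NULL
call_id=6: agent=A3 vs A3: equal → NULL
call_id=7: agent=A2 vs A3: differ → A2
call_id=8: agent=A6 vs A3: differ → A6
call_id=9: agent=A3 vs A3: equal → NULL
call_id=10: agent=A3 vs A3: equal → NULL
call_id=11: agent=A4 vs A3: differ → A4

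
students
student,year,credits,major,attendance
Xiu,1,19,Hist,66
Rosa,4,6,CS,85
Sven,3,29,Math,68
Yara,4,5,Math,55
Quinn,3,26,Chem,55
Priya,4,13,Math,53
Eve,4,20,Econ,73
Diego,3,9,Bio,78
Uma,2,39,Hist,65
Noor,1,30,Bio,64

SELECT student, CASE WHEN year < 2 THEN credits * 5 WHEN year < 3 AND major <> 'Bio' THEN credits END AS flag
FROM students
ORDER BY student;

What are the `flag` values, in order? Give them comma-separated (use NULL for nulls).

student=Diego: (no match → NULL) → NULL
student=Eve: (no match → NULL) → NULL
student=Noor: year < 2 → 150
student=Priya: (no match → NULL) → NULL
student=Quinn: (no match → NULL) → NULL
student=Rosa: (no match → NULL) → NULL
student=Sven: (no match → NULL) → NULL
student=Uma: year < 3 AND major <> 'Bio' → 39
student=Xiu: year < 2 → 95
student=Yara: (no match → NULL) → NULL

NULL, NULL, 150, NULL, NULL, NULL, NULL, 39, 95, NULL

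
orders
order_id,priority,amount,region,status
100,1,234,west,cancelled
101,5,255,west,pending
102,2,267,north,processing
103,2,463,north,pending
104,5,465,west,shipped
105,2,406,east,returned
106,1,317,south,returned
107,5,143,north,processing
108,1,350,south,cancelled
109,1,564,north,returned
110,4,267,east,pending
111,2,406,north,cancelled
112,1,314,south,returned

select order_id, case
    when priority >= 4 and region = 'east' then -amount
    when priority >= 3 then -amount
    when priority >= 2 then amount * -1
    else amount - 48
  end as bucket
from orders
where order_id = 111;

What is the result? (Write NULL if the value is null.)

order_id = 111: priority=2, amount=406, region=north, status=cancelled.
priority >= 4 and region = 'east' → false
priority >= 3 → false
priority >= 2 → true → -406

-406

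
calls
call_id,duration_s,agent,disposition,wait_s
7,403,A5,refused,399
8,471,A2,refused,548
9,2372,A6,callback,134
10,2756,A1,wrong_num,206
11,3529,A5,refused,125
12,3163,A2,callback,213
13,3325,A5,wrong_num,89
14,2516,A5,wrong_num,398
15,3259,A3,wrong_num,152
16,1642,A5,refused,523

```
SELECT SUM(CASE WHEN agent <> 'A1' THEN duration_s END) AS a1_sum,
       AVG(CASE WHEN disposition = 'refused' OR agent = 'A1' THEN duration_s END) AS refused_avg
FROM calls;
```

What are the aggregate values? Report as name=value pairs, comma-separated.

[a1_sum: agent <> 'A1']
call_id=7: ✓ → 403
call_id=8: ✓ → 471
call_id=9: ✓ → 2372
call_id=10: ✗
call_id=11: ✓ → 3529
call_id=12: ✓ → 3163
call_id=13: ✓ → 3325
call_id=14: ✓ → 2516
call_id=15: ✓ → 3259
call_id=16: ✓ → 1642
a1_sum = 403 + 471 + 2372 + 3529 + 3163 + 3325 + 2516 + 3259 + 1642 = 20680
—
[refused_avg: disposition = 'refused' OR agent = 'A1']
call_id=7: ✓ → 403
call_id=8: ✓ → 471
call_id=9: ✗
call_id=10: ✓ → 2756
call_id=11: ✓ → 3529
call_id=12: ✗
call_id=13: ✗
call_id=14: ✗
call_id=15: ✗
call_id=16: ✓ → 1642
refused_avg = (403 + 471 + 2756 + 3529 + 1642) / 5 = 1760.2

a1_sum=20680, refused_avg=1760.2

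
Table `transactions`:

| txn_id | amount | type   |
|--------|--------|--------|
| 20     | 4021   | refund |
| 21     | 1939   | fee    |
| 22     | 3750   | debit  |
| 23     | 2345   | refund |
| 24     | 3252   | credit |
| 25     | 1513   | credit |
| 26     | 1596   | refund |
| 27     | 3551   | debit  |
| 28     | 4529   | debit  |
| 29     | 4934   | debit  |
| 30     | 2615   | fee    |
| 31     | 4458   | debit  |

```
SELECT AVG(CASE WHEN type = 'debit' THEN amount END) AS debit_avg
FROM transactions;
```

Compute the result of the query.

4244.4

txn_id=20: ✗
txn_id=21: ✗
txn_id=22: ✓ → 3750
txn_id=23: ✗
txn_id=24: ✗
txn_id=25: ✗
txn_id=26: ✗
txn_id=27: ✓ → 3551
txn_id=28: ✓ → 4529
txn_id=29: ✓ → 4934
txn_id=30: ✗
txn_id=31: ✓ → 4458
debit_avg = (3750 + 3551 + 4529 + 4934 + 4458) / 5 = 4244.4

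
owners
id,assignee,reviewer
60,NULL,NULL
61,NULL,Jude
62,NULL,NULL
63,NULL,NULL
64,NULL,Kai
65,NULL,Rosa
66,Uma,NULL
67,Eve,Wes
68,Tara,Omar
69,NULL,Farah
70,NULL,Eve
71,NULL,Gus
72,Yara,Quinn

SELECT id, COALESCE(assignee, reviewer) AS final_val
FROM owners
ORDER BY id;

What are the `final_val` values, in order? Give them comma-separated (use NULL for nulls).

id=60: assignee=NULL, reviewer=NULL (all NULL) → NULL
id=61: assignee=NULL, reviewer=Jude → Jude
id=62: assignee=NULL, reviewer=NULL (all NULL) → NULL
id=63: assignee=NULL, reviewer=NULL (all NULL) → NULL
id=64: assignee=NULL, reviewer=Kai → Kai
id=65: assignee=NULL, reviewer=Rosa → Rosa
id=66: assignee=Uma → Uma
id=67: assignee=Eve → Eve
id=68: assignee=Tara → Tara
id=69: assignee=NULL, reviewer=Farah → Farah
id=70: assignee=NULL, reviewer=Eve → Eve
id=71: assignee=NULL, reviewer=Gus → Gus
id=72: assignee=Yara → Yara

NULL, Jude, NULL, NULL, Kai, Rosa, Uma, Eve, Tara, Farah, Eve, Gus, Yara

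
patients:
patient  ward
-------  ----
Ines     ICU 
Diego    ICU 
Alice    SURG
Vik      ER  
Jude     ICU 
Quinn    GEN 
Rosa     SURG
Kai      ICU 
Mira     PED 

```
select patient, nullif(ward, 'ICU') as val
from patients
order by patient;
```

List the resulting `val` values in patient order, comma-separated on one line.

patient=Alice: ward=SURG vs ICU: differ → SURG
patient=Diego: ward=ICU vs ICU: equal → NULL
patient=Ines: ward=ICU vs ICU: equal → NULL
patient=Jude: ward=ICU vs ICU: equal → NULL
patient=Kai: ward=ICU vs ICU: equal → NULL
patient=Mira: ward=PED vs ICU: differ → PED
patient=Quinn: ward=GEN vs ICU: differ → GEN
patient=Rosa: ward=SURG vs ICU: differ → SURG
patient=Vik: ward=ER vs ICU: differ → ER

SURG, NULL, NULL, NULL, NULL, PED, GEN, SURG, ER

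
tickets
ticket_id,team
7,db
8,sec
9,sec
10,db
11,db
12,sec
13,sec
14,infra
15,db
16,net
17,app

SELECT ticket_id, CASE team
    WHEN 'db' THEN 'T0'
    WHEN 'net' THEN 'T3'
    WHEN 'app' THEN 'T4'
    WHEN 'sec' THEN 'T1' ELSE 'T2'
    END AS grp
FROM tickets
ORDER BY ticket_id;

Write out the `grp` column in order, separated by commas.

T0, T1, T1, T0, T0, T1, T1, T2, T0, T3, T4

ticket_id=7: team='db' → T0
ticket_id=8: team='sec' → T1
ticket_id=9: team='sec' → T1
ticket_id=10: team='db' → T0
ticket_id=11: team='db' → T0
ticket_id=12: team='sec' → T1
ticket_id=13: team='sec' → T1
ticket_id=14: ELSE → T2
ticket_id=15: team='db' → T0
ticket_id=16: team='net' → T3
ticket_id=17: team='app' → T4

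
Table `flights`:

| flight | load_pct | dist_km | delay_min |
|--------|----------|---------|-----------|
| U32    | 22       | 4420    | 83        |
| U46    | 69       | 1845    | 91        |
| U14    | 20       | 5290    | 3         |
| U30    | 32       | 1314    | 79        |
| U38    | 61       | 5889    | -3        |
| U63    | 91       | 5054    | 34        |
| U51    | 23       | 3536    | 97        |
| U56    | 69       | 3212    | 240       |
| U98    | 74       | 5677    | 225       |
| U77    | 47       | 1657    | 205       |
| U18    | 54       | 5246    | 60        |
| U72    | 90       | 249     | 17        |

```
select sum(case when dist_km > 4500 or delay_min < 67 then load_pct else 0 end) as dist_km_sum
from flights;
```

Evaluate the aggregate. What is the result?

flight=U32: ✗
flight=U46: ✗
flight=U14: ✓ → 20
flight=U30: ✗
flight=U38: ✓ → 61
flight=U63: ✓ → 91
flight=U51: ✗
flight=U56: ✗
flight=U98: ✓ → 74
flight=U77: ✗
flight=U18: ✓ → 54
flight=U72: ✓ → 90
dist_km_sum = 20 + 61 + 91 + 74 + 54 + 90 = 390

390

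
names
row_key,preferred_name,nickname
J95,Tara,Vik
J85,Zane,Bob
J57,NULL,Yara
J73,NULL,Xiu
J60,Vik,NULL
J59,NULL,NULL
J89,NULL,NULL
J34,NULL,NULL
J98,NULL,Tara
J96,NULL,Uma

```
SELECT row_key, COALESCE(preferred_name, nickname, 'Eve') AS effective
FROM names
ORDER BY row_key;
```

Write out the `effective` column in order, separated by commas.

Eve, Yara, Eve, Vik, Xiu, Zane, Eve, Tara, Uma, Tara

row_key=J34: preferred_name=NULL, nickname=NULL, → literal Eve → Eve
row_key=J57: preferred_name=NULL, nickname=Yara → Yara
row_key=J59: preferred_name=NULL, nickname=NULL, → literal Eve → Eve
row_key=J60: preferred_name=Vik → Vik
row_key=J73: preferred_name=NULL, nickname=Xiu → Xiu
row_key=J85: preferred_name=Zane → Zane
row_key=J89: preferred_name=NULL, nickname=NULL, → literal Eve → Eve
row_key=J95: preferred_name=Tara → Tara
row_key=J96: preferred_name=NULL, nickname=Uma → Uma
row_key=J98: preferred_name=NULL, nickname=Tara → Tara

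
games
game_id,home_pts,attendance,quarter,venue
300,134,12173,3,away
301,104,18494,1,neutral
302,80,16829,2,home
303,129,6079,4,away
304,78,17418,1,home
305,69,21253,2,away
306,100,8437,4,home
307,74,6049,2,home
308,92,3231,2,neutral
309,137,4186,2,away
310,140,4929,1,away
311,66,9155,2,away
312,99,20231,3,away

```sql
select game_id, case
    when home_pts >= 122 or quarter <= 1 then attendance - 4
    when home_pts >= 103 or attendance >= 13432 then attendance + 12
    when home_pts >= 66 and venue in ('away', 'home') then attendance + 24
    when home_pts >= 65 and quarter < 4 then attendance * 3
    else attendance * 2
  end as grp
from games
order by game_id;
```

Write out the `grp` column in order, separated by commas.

12169, 18490, 16841, 6075, 17414, 21265, 8461, 6073, 9693, 4182, 4925, 9179, 20243

game_id=300: home_pts >= 122 or quarter <= 1 → 12169
game_id=301: home_pts >= 122 or quarter <= 1 → 18490
game_id=302: home_pts >= 103 or attendance >= 13432 → 16841
game_id=303: home_pts >= 122 or quarter <= 1 → 6075
game_id=304: home_pts >= 122 or quarter <= 1 → 17414
game_id=305: home_pts >= 103 or attendance >= 13432 → 21265
game_id=306: home_pts >= 66 and venue in ('away', 'home') → 8461
game_id=307: home_pts >= 66 and venue in ('away', 'home') → 6073
game_id=308: home_pts >= 65 and quarter < 4 → 9693
game_id=309: home_pts >= 122 or quarter <= 1 → 4182
game_id=310: home_pts >= 122 or quarter <= 1 → 4925
game_id=311: home_pts >= 66 and venue in ('away', 'home') → 9179
game_id=312: home_pts >= 103 or attendance >= 13432 → 20243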